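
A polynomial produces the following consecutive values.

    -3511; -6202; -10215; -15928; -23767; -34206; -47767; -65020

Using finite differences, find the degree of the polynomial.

4

Δ: -2691, -4013, -5713, -7839, -10439, -13561, -17253
Δ²: -1322, -1700, -2126, -2600, -3122, -3692
Δ³: -378, -426, -474, -522, -570
Δ⁴: -48, -48, -48, -48
The fourth differences are constant, so the polynomial has degree 4.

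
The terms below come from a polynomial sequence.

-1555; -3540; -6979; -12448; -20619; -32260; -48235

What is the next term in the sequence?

-69504

-1985 , -3439 , -5469 , -8171 , -11641 , -15975
-1454 , -2030 , -2702 , -3470 , -4334
-576 , -672 , -768 , -864
-96 , -96 , -96
Fourth differences constant at -96.
-864 − 96 = -960;  -4334 − 960 = -5294;  -15975 − 5294 = -21269;  -48235 − 21269 = -69504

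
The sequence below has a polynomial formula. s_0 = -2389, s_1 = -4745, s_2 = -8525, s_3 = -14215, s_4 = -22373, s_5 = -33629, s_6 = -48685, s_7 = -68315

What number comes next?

-93365

-2356 , -3780 , -5690 , -8158 , -11256 , -15056 , -19630
-1424 , -1910 , -2468 , -3098 , -3800 , -4574
-486 , -558 , -630 , -702 , -774
-72 , -72 , -72 , -72
Constant fourth difference = -72, so extend:
-774 − 72 = -846;  -4574 − 846 = -5420;  -19630 − 5420 = -25050;  -68315 − 25050 = -93365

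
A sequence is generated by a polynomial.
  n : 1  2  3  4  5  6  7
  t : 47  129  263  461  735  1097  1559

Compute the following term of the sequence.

2133

First differences: 82, 134, 198, 274, 362, 462
Second differences: 52, 64, 76, 88, 100
Third differences: 12, 12, 12, 12
Third differences constant at 12.
100 + 12 = 112;  462 + 112 = 574;  1559 + 574 = 2133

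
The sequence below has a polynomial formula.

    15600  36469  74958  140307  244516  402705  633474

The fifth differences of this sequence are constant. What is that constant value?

360

First differences: 20869, 38489, 65349, 104209, 158189, 230769
Second differences: 17620, 26860, 38860, 53980, 72580
Third differences: 9240, 12000, 15120, 18600
Fourth differences: 2760, 3120, 3480
Fifth differences: 360, 360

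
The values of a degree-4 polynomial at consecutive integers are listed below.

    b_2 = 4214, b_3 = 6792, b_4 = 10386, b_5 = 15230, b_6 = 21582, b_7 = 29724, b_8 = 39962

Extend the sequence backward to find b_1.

First differences: 2578  3594  4844  6352  8142  10238
Second differences: 1016  1250  1508  1790  2096
Third differences: 234  258  282  306
Fourth differences: 24  24  24
The fourth differences are constant at 24.
Work back: 234 − 24 = 210;  1016 − 210 = 806;  2578 − 806 = 1772;  4214 − 1772 = 2442

2442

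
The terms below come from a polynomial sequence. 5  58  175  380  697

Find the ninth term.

Δ: 53, 117, 205, 317
Δ²: 64, 88, 112
Δ³: 24, 24
The third differences are constant (24).
112 + 24 = 136;  317 + 136 = 453;  697 + 453 = 1150
136 + 24 = 160;  453 + 160 = 613;  1150 + 613 = 1763
160 + 24 = 184;  613 + 184 = 797;  1763 + 797 = 2560
184 + 24 = 208;  797 + 208 = 1005;  2560 + 1005 = 3565

3565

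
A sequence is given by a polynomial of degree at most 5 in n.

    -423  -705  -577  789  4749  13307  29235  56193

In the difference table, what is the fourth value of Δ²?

4598

First differences: -282, 128, 1366, 3960, 8558, 15928, 26958
Second differences: 410, 1238, 2594, 4598, 7370, 11030
Third differences: 828, 1356, 2004, 2772, 3660
Fourth differences: 528, 648, 768, 888
Fifth differences: 120, 120, 120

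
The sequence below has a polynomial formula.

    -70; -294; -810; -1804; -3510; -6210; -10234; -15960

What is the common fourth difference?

-48

Δ: -224, -516, -994, -1706, -2700, -4024, -5726
Δ²: -292, -478, -712, -994, -1324, -1702
Δ³: -186, -234, -282, -330, -378
Δ⁴: -48, -48, -48, -48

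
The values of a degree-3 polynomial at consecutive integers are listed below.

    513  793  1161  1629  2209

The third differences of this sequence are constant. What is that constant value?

12

Δ: 280, 368, 468, 580
Δ²: 88, 100, 112
Δ³: 12, 12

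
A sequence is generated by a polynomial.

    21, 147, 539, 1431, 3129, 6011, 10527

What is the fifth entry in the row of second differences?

D1: 126, 392, 892, 1698, 2882, 4516
D2: 266, 500, 806, 1184, 1634
D3: 234, 306, 378, 450
D4: 72, 72, 72

1634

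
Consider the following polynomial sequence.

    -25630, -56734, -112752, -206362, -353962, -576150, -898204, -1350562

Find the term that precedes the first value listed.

First differences: -31104, -56018, -93610, -147600, -222188, -322054, -452358
Second differences: -24914, -37592, -53990, -74588, -99866, -130304
Third differences: -12678, -16398, -20598, -25278, -30438
Fourth differences: -3720, -4200, -4680, -5160
Fifth differences: -480, -480, -480
The fifth differences are constant at -480.
Work back: -3720 + 480 = -3240;  -12678 + 3240 = -9438;  -24914 + 9438 = -15476;  -31104 + 15476 = -15628;  -25630 + 15628 = -10002

-10002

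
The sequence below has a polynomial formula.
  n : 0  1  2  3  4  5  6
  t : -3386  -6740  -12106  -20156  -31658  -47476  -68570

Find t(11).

D1: -3354 , -5366 , -8050 , -11502 , -15818 , -21094
D2: -2012 , -2684 , -3452 , -4316 , -5276
D3: -672 , -768 , -864 , -960
D4: -96 , -96 , -96
Constant fourth difference = -96, so extend:
-960 − 96 = -1056;  -5276 − 1056 = -6332;  -21094 − 6332 = -27426;  -68570 − 27426 = -95996
-1056 − 96 = -1152;  -6332 − 1152 = -7484;  -27426 − 7484 = -34910;  -95996 − 34910 = -130906
-1152 − 96 = -1248;  -7484 − 1248 = -8732;  -34910 − 8732 = -43642;  -130906 − 43642 = -174548
-1248 − 96 = -1344;  -8732 − 1344 = -10076;  -43642 − 10076 = -53718;  -174548 − 53718 = -228266
-1344 − 96 = -1440;  -10076 − 1440 = -11516;  -53718 − 11516 = -65234;  -228266 − 65234 = -293500

-293500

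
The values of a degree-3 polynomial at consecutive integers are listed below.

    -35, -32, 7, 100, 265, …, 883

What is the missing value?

520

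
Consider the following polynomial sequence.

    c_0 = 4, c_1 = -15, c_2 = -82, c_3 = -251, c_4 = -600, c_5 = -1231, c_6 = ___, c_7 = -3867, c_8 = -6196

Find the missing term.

-2270

Using the first 6 terms:
-19, -67, -169, -349, -631
-48, -102, -180, -282
-54, -78, -102
-24, -24
Constant fourth difference = -24.
Extend forward: -102 − 24 = -126;  -282 − 126 = -408;  -631 − 408 = -1039;  -1231 − 1039 = -2270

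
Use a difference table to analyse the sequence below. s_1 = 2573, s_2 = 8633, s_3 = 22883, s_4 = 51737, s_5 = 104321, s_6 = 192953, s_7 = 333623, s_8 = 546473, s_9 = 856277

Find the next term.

1292921

First differences: 6060 , 14250 , 28854 , 52584 , 88632 , 140670 , 212850 , 309804
Second differences: 8190 , 14604 , 23730 , 36048 , 52038 , 72180 , 96954
Third differences: 6414 , 9126 , 12318 , 15990 , 20142 , 24774
Fourth differences: 2712 , 3192 , 3672 , 4152 , 4632
Fifth differences: 480 , 480 , 480 , 480
Fifth differences constant at 480.
4632 + 480 = 5112;  24774 + 5112 = 29886;  96954 + 29886 = 126840;  309804 + 126840 = 436644;  856277 + 436644 = 1292921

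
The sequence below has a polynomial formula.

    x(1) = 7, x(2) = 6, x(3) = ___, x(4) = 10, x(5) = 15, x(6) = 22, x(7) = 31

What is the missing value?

Using the last 4 terms:
D1: 5  7  9
D2: 2  2
Constant second difference = 2.
Extend backward: 5 − 2 = 3;  10 − 3 = 7

7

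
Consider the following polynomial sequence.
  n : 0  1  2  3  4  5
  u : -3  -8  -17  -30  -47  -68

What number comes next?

-93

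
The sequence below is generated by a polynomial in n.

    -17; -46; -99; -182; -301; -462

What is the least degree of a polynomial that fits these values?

3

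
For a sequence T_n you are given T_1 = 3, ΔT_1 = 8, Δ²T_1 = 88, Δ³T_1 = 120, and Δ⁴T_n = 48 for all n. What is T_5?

Build the table forward from the leading diagonal:
Δ⁴: 48, 48, 48, 48, 48
Δ³: 120, 168, 216, 264, 312
Δ²: 88, 208, 376, 592, 856
Δ: 8, 96, 304, 680, 1272
T: 3, 11, 107, 411, 1091

1091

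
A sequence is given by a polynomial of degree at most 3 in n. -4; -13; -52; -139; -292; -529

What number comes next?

Δ: -9, -39, -87, -153, -237
Δ²: -30, -48, -66, -84
Δ³: -18, -18, -18
Constant third difference = -18, so extend:
-84 − 18 = -102;  -237 − 102 = -339;  -529 − 339 = -868

-868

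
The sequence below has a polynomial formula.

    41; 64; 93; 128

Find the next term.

169

First differences: 23 , 29 , 35
Second differences: 6 , 6
The second differences are constant (6).
35 + 6 = 41;  128 + 41 = 169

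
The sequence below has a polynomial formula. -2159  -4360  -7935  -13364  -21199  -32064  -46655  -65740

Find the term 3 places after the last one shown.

-158719

D1: -2201  -3575  -5429  -7835  -10865  -14591  -19085
D2: -1374  -1854  -2406  -3030  -3726  -4494
D3: -480  -552  -624  -696  -768
D4: -72  -72  -72  -72
Fourth differences constant at -72.
-768 − 72 = -840;  -4494 − 840 = -5334;  -19085 − 5334 = -24419;  -65740 − 24419 = -90159
-840 − 72 = -912;  -5334 − 912 = -6246;  -24419 − 6246 = -30665;  -90159 − 30665 = -120824
-912 − 72 = -984;  -6246 − 984 = -7230;  -30665 − 7230 = -37895;  -120824 − 37895 = -158719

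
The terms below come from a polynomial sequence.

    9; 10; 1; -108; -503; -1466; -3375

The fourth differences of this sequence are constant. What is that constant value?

-96

Δ: 1, -9, -109, -395, -963, -1909
Δ²: -10, -100, -286, -568, -946
Δ³: -90, -186, -282, -378
Δ⁴: -96, -96, -96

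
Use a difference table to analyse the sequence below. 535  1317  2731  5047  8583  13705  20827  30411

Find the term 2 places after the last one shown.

782, 1414, 2316, 3536, 5122, 7122, 9584
632, 902, 1220, 1586, 2000, 2462
270, 318, 366, 414, 462
48, 48, 48, 48
Fourth differences constant at 48.
462 + 48 = 510;  2462 + 510 = 2972;  9584 + 2972 = 12556;  30411 + 12556 = 42967
510 + 48 = 558;  2972 + 558 = 3530;  12556 + 3530 = 16086;  42967 + 16086 = 59053

59053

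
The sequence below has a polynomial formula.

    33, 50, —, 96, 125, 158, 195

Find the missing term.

Using the last 4 terms:
Δ: 29, 33, 37
Δ²: 4, 4
Constant second difference = 4.
Extend backward: 29 − 4 = 25;  96 − 25 = 71

71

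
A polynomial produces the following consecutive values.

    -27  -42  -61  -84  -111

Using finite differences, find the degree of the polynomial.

Δ: -15, -19, -23, -27
Δ²: -4, -4, -4
The second differences are constant, so the polynomial has degree 2.

2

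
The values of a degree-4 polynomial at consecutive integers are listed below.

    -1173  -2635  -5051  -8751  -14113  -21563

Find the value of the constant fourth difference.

First differences: -1462, -2416, -3700, -5362, -7450
Second differences: -954, -1284, -1662, -2088
Third differences: -330, -378, -426
Fourth differences: -48, -48

-48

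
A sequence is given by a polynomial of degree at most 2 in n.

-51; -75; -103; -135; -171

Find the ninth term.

Δ: -24 , -28 , -32 , -36
Δ²: -4 , -4 , -4
The second differences are constant (-4).
-36 − 4 = -40;  -171 − 40 = -211
-40 − 4 = -44;  -211 − 44 = -255
-44 − 4 = -48;  -255 − 48 = -303
-48 − 4 = -52;  -303 − 52 = -355

-355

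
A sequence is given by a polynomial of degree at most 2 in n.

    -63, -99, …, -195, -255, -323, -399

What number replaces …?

Using the last 4 terms:
Δ: -60, -68, -76
Δ²: -8, -8
Constant second difference = -8.
Extend backward: -60 + 8 = -52;  -195 + 52 = -143

-143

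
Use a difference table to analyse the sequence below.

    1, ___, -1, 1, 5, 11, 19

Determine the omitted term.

Using the last 5 terms:
2, 4, 6, 8
2, 2, 2
Constant second difference = 2.
Extend backward: 2 − 2 = 0;  -1 + 0 = -1

-1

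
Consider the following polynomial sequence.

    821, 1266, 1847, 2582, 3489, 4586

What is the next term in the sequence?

5891

Δ: 445, 581, 735, 907, 1097
Δ²: 136, 154, 172, 190
Δ³: 18, 18, 18
Constant third difference = 18, so extend:
190 + 18 = 208;  1097 + 208 = 1305;  4586 + 1305 = 5891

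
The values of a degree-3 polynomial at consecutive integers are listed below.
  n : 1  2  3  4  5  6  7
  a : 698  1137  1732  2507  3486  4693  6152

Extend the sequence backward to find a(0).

First differences: 439  595  775  979  1207  1459
Second differences: 156  180  204  228  252
Third differences: 24  24  24  24
The third differences are constant at 24.
Work back: 156 − 24 = 132;  439 − 132 = 307;  698 − 307 = 391

391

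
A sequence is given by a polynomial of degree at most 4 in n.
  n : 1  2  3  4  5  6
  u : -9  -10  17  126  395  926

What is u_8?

3302

-1  27  109  269  531
28  82  160  262
54  78  102
24  24
Constant fourth difference = 24, so extend:
102 + 24 = 126;  262 + 126 = 388;  531 + 388 = 919;  926 + 919 = 1845
126 + 24 = 150;  388 + 150 = 538;  919 + 538 = 1457;  1845 + 1457 = 3302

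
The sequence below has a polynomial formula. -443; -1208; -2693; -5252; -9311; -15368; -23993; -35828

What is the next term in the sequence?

D1: -765, -1485, -2559, -4059, -6057, -8625, -11835
D2: -720, -1074, -1500, -1998, -2568, -3210
D3: -354, -426, -498, -570, -642
D4: -72, -72, -72, -72
Fourth differences constant at -72.
-642 − 72 = -714;  -3210 − 714 = -3924;  -11835 − 3924 = -15759;  -35828 − 15759 = -51587

-51587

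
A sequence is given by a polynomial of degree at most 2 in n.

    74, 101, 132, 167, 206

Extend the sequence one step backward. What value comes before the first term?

D1: 27  31  35  39
D2: 4  4  4
The second differences are constant at 4.
Work back: 27 − 4 = 23;  74 − 23 = 51

51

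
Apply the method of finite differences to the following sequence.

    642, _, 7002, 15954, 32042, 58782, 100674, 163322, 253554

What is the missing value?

Using the last 7 terms:
8952  16088  26740  41892  62648  90232
7136  10652  15152  20756  27584
3516  4500  5604  6828
984  1104  1224
120  120
Constant fifth difference = 120.
Extend backward: 984 − 120 = 864;  3516 − 864 = 2652;  7136 − 2652 = 4484;  8952 − 4484 = 4468;  7002 − 4468 = 2534

2534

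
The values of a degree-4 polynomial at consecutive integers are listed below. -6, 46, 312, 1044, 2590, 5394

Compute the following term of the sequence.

D1: 52, 266, 732, 1546, 2804
D2: 214, 466, 814, 1258
D3: 252, 348, 444
D4: 96, 96
Fourth differences constant at 96.
444 + 96 = 540;  1258 + 540 = 1798;  2804 + 1798 = 4602;  5394 + 4602 = 9996

9996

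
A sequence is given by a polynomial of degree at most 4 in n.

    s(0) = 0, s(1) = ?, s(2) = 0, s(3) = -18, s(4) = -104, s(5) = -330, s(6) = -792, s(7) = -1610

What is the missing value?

Using the last 6 terms:
Δ: -18  -86  -226  -462  -818
Δ²: -68  -140  -236  -356
Δ³: -72  -96  -120
Δ⁴: -24  -24
Constant fourth difference = -24.
Extend backward: -72 + 24 = -48;  -68 + 48 = -20;  -18 + 20 = 2;  0 − 2 = -2

-2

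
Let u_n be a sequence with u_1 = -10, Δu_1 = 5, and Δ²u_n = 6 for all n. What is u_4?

Build the table forward from the leading diagonal:
D2: 6, 6, 6, 6
D1: 5, 11, 17, 23
u: -10, -5, 6, 23

23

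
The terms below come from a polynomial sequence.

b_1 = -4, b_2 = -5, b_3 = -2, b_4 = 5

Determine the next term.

16

First differences: -1, 3, 7
Second differences: 4, 4
The second differences are constant (4).
7 + 4 = 11;  5 + 11 = 16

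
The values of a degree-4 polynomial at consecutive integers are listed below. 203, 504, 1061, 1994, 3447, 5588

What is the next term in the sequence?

301 , 557 , 933 , 1453 , 2141
256 , 376 , 520 , 688
120 , 144 , 168
24 , 24
The fourth differences are constant (24).
168 + 24 = 192;  688 + 192 = 880;  2141 + 880 = 3021;  5588 + 3021 = 8609

8609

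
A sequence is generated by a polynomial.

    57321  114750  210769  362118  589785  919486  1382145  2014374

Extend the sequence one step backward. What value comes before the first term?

25510

Δ: 57429  96019  151349  227667  329701  462659  632229
Δ²: 38590  55330  76318  102034  132958  169570
Δ³: 16740  20988  25716  30924  36612
Δ⁴: 4248  4728  5208  5688
Δ⁵: 480  480  480
The fifth differences are constant at 480.
Work back: 4248 − 480 = 3768;  16740 − 3768 = 12972;  38590 − 12972 = 25618;  57429 − 25618 = 31811;  57321 − 31811 = 25510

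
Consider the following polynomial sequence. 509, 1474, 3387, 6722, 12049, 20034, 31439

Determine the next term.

47122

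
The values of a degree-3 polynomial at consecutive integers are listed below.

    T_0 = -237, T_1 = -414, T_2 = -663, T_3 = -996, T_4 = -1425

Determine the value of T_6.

-2619

Δ: -177, -249, -333, -429
Δ²: -72, -84, -96
Δ³: -12, -12
Constant third difference = -12, so extend:
-96 − 12 = -108;  -429 − 108 = -537;  -1425 − 537 = -1962
-108 − 12 = -120;  -537 − 120 = -657;  -1962 − 657 = -2619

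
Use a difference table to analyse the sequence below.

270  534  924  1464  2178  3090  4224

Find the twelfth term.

First differences: 264  390  540  714  912  1134
Second differences: 126  150  174  198  222
Third differences: 24  24  24  24
The third differences are constant (24).
222 + 24 = 246;  1134 + 246 = 1380;  4224 + 1380 = 5604
246 + 24 = 270;  1380 + 270 = 1650;  5604 + 1650 = 7254
270 + 24 = 294;  1650 + 294 = 1944;  7254 + 1944 = 9198
294 + 24 = 318;  1944 + 318 = 2262;  9198 + 2262 = 11460
318 + 24 = 342;  2262 + 342 = 2604;  11460 + 2604 = 14064

14064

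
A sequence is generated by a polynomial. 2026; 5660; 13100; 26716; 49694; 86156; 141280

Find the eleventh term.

D1: 3634  7440  13616  22978  36462  55124
D2: 3806  6176  9362  13484  18662
D3: 2370  3186  4122  5178
D4: 816  936  1056
D5: 120  120
Fifth differences constant at 120.
1056 + 120 = 1176;  5178 + 1176 = 6354;  18662 + 6354 = 25016;  55124 + 25016 = 80140;  141280 + 80140 = 221420
1176 + 120 = 1296;  6354 + 1296 = 7650;  25016 + 7650 = 32666;  80140 + 32666 = 112806;  221420 + 112806 = 334226
1296 + 120 = 1416;  7650 + 1416 = 9066;  32666 + 9066 = 41732;  112806 + 41732 = 154538;  334226 + 154538 = 488764
1416 + 120 = 1536;  9066 + 1536 = 10602;  41732 + 10602 = 52334;  154538 + 52334 = 206872;  488764 + 206872 = 695636

695636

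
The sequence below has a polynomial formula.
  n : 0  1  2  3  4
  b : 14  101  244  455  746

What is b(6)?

1616

Δ: 87, 143, 211, 291
Δ²: 56, 68, 80
Δ³: 12, 12
Third differences constant at 12.
80 + 12 = 92;  291 + 92 = 383;  746 + 383 = 1129
92 + 12 = 104;  383 + 104 = 487;  1129 + 487 = 1616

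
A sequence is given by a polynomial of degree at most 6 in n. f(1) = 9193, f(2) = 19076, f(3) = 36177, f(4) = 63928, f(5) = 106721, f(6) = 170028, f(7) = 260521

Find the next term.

D1: 9883, 17101, 27751, 42793, 63307, 90493
D2: 7218, 10650, 15042, 20514, 27186
D3: 3432, 4392, 5472, 6672
D4: 960, 1080, 1200
D5: 120, 120
Fifth differences constant at 120.
1200 + 120 = 1320;  6672 + 1320 = 7992;  27186 + 7992 = 35178;  90493 + 35178 = 125671;  260521 + 125671 = 386192

386192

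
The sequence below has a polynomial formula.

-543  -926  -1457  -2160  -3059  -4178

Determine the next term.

Δ: -383, -531, -703, -899, -1119
Δ²: -148, -172, -196, -220
Δ³: -24, -24, -24
The third differences are constant (-24).
-220 − 24 = -244;  -1119 − 244 = -1363;  -4178 − 1363 = -5541

-5541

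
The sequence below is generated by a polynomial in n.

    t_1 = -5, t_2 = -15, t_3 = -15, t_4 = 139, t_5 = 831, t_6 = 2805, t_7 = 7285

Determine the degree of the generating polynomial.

-10, 0, 154, 692, 1974, 4480
10, 154, 538, 1282, 2506
144, 384, 744, 1224
240, 360, 480
120, 120
The fifth differences are constant, so the polynomial has degree 5.

5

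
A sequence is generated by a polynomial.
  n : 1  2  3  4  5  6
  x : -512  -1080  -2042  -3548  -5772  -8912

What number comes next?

-13190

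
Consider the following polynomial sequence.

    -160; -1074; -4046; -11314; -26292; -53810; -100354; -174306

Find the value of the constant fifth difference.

-240

Δ: -914, -2972, -7268, -14978, -27518, -46544, -73952
Δ²: -2058, -4296, -7710, -12540, -19026, -27408
Δ³: -2238, -3414, -4830, -6486, -8382
Δ⁴: -1176, -1416, -1656, -1896
Δ⁵: -240, -240, -240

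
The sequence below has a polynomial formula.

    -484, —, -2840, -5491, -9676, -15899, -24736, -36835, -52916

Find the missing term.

Using the last 7 terms:
First differences: -2651  -4185  -6223  -8837  -12099  -16081
Second differences: -1534  -2038  -2614  -3262  -3982
Third differences: -504  -576  -648  -720
Fourth differences: -72  -72  -72
Constant fourth difference = -72.
Extend backward: -504 + 72 = -432;  -1534 + 432 = -1102;  -2651 + 1102 = -1549;  -2840 + 1549 = -1291

-1291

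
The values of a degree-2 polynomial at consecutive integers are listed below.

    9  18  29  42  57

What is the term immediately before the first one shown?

2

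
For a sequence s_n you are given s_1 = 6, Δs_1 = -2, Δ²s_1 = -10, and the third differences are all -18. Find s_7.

-516

Build the table forward from the leading diagonal:
D3: -18  -18  -18  -18  -18  -18  -18
D2: -10  -28  -46  -64  -82  -100  -118
D1: -2  -12  -40  -86  -150  -232  -332
s: 6  4  -8  -48  -134  -284  -516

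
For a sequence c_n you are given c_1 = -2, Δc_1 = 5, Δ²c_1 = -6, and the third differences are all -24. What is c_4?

-29

Build the table forward from the leading diagonal:
Δ³: -24  -24  -24  -24
Δ²: -6  -30  -54  -78
Δ: 5  -1  -31  -85
c: -2  3  2  -29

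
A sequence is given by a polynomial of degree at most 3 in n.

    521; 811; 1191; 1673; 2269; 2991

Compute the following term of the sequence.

First differences: 290, 380, 482, 596, 722
Second differences: 90, 102, 114, 126
Third differences: 12, 12, 12
Constant third difference = 12, so extend:
126 + 12 = 138;  722 + 138 = 860;  2991 + 860 = 3851

3851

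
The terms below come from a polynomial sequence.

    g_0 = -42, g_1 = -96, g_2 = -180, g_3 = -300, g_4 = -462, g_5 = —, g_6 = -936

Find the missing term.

-672

Using the first 5 terms:
Δ: -54  -84  -120  -162
Δ²: -30  -36  -42
Δ³: -6  -6
Constant third difference = -6.
Extend forward: -42 − 6 = -48;  -162 − 48 = -210;  -462 − 210 = -672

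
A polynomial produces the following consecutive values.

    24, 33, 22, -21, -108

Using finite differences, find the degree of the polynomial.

3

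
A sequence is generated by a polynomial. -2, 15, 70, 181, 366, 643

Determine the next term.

1030

D1: 17, 55, 111, 185, 277
D2: 38, 56, 74, 92
D3: 18, 18, 18
The third differences are constant (18).
92 + 18 = 110;  277 + 110 = 387;  643 + 387 = 1030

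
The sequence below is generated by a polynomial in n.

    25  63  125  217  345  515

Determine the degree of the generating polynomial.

3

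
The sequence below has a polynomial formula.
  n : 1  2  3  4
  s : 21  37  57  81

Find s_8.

217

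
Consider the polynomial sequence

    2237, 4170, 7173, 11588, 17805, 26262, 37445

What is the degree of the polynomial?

D1: 1933, 3003, 4415, 6217, 8457, 11183
D2: 1070, 1412, 1802, 2240, 2726
D3: 342, 390, 438, 486
D4: 48, 48, 48
The fourth differences are constant, so the polynomial has degree 4.

4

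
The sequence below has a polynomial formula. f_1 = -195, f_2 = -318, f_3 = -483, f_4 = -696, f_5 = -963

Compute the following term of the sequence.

-123, -165, -213, -267
-42, -48, -54
-6, -6
The third differences are constant (-6).
-54 − 6 = -60;  -267 − 60 = -327;  -963 − 327 = -1290

-1290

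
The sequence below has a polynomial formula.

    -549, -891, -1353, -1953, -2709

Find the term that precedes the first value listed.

D1: -342, -462, -600, -756
D2: -120, -138, -156
D3: -18, -18
The third differences are constant at -18.
Work back: -120 + 18 = -102;  -342 + 102 = -240;  -549 + 240 = -309

-309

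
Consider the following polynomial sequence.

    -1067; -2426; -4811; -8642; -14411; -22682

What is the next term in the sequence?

First differences: -1359  -2385  -3831  -5769  -8271
Second differences: -1026  -1446  -1938  -2502
Third differences: -420  -492  -564
Fourth differences: -72  -72
The fourth differences are constant (-72).
-564 − 72 = -636;  -2502 − 636 = -3138;  -8271 − 3138 = -11409;  -22682 − 11409 = -34091

-34091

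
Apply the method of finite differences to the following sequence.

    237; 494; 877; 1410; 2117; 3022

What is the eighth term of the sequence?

Δ: 257, 383, 533, 707, 905
Δ²: 126, 150, 174, 198
Δ³: 24, 24, 24
The third differences are constant (24).
198 + 24 = 222;  905 + 222 = 1127;  3022 + 1127 = 4149
222 + 24 = 246;  1127 + 246 = 1373;  4149 + 1373 = 5522

5522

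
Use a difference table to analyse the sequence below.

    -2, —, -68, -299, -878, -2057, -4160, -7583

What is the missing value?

-5

Using the last 6 terms:
-231  -579  -1179  -2103  -3423
-348  -600  -924  -1320
-252  -324  -396
-72  -72
Constant fourth difference = -72.
Extend backward: -252 + 72 = -180;  -348 + 180 = -168;  -231 + 168 = -63;  -68 + 63 = -5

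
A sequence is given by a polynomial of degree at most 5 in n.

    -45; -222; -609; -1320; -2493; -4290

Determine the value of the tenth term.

-21798

-177 , -387 , -711 , -1173 , -1797
-210 , -324 , -462 , -624
-114 , -138 , -162
-24 , -24
The fourth differences are constant (-24).
-162 − 24 = -186;  -624 − 186 = -810;  -1797 − 810 = -2607;  -4290 − 2607 = -6897
-186 − 24 = -210;  -810 − 210 = -1020;  -2607 − 1020 = -3627;  -6897 − 3627 = -10524
-210 − 24 = -234;  -1020 − 234 = -1254;  -3627 − 1254 = -4881;  -10524 − 4881 = -15405
-234 − 24 = -258;  -1254 − 258 = -1512;  -4881 − 1512 = -6393;  -15405 − 6393 = -21798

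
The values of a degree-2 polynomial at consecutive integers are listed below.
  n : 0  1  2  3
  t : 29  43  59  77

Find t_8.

197

D1: 14, 16, 18
D2: 2, 2
The second differences are constant (2).
18 + 2 = 20;  77 + 20 = 97
20 + 2 = 22;  97 + 22 = 119
22 + 2 = 24;  119 + 24 = 143
24 + 2 = 26;  143 + 26 = 169
26 + 2 = 28;  169 + 28 = 197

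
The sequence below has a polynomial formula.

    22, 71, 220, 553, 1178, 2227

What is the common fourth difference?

D1: 49, 149, 333, 625, 1049
D2: 100, 184, 292, 424
D3: 84, 108, 132
D4: 24, 24

24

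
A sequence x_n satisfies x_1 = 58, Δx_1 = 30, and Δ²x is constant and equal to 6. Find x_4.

166

Build the table forward from the leading diagonal:
Second differences: 6  6  6  6
First differences: 30  36  42  48
x: 58  88  124  166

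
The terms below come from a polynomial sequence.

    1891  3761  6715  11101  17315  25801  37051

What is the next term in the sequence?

1870  2954  4386  6214  8486  11250
1084  1432  1828  2272  2764
348  396  444  492
48  48  48
Fourth differences constant at 48.
492 + 48 = 540;  2764 + 540 = 3304;  11250 + 3304 = 14554;  37051 + 14554 = 51605

51605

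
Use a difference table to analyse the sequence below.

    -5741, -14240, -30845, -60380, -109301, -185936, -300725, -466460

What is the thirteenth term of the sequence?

Δ: -8499, -16605, -29535, -48921, -76635, -114789, -165735
Δ²: -8106, -12930, -19386, -27714, -38154, -50946
Δ³: -4824, -6456, -8328, -10440, -12792
Δ⁴: -1632, -1872, -2112, -2352
Δ⁵: -240, -240, -240
The fifth differences are constant (-240).
-2352 − 240 = -2592;  -12792 − 2592 = -15384;  -50946 − 15384 = -66330;  -165735 − 66330 = -232065;  -466460 − 232065 = -698525
-2592 − 240 = -2832;  -15384 − 2832 = -18216;  -66330 − 18216 = -84546;  -232065 − 84546 = -316611;  -698525 − 316611 = -1015136
-2832 − 240 = -3072;  -18216 − 3072 = -21288;  -84546 − 21288 = -105834;  -316611 − 105834 = -422445;  -1015136 − 422445 = -1437581
-3072 − 240 = -3312;  -21288 − 3312 = -24600;  -105834 − 24600 = -130434;  -422445 − 130434 = -552879;  -1437581 − 552879 = -1990460
-3312 − 240 = -3552;  -24600 − 3552 = -28152;  -130434 − 28152 = -158586;  -552879 − 158586 = -711465;  -1990460 − 711465 = -2701925

-2701925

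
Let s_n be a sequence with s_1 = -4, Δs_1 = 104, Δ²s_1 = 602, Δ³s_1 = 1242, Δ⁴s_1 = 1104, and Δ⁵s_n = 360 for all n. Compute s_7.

53210

Build the table forward from the leading diagonal:
Δ⁵: 360  360  360  360  360  360  360
Δ⁴: 1104  1464  1824  2184  2544  2904  3264
Δ³: 1242  2346  3810  5634  7818  10362  13266
Δ²: 602  1844  4190  8000  13634  21452  31814
Δ: 104  706  2550  6740  14740  28374  49826
s: -4  100  806  3356  10096  24836  53210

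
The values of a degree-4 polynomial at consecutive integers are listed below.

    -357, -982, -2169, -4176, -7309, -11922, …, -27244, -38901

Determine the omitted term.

-18417

Using the first 6 terms:
D1: -625, -1187, -2007, -3133, -4613
D2: -562, -820, -1126, -1480
D3: -258, -306, -354
D4: -48, -48
Constant fourth difference = -48.
Extend forward: -354 − 48 = -402;  -1480 − 402 = -1882;  -4613 − 1882 = -6495;  -11922 − 6495 = -18417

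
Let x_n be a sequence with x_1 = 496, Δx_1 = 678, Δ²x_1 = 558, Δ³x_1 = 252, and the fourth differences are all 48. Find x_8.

Build the table forward from the leading diagonal:
Fourth differences: 48, 48, 48, 48, 48, 48, 48, 48
Third differences: 252, 300, 348, 396, 444, 492, 540, 588
Second differences: 558, 810, 1110, 1458, 1854, 2298, 2790, 3330
First differences: 678, 1236, 2046, 3156, 4614, 6468, 8766, 11556
x: 496, 1174, 2410, 4456, 7612, 12226, 18694, 27460

27460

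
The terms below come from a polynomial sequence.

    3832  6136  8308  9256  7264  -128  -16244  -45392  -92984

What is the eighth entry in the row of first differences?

D1: 2304, 2172, 948, -1992, -7392, -16116, -29148, -47592
D2: -132, -1224, -2940, -5400, -8724, -13032, -18444
D3: -1092, -1716, -2460, -3324, -4308, -5412
D4: -624, -744, -864, -984, -1104
D5: -120, -120, -120, -120

-47592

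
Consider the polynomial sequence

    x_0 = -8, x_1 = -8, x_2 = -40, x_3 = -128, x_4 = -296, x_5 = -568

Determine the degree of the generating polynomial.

3

0, -32, -88, -168, -272
-32, -56, -80, -104
-24, -24, -24
The third differences are constant, so the polynomial has degree 3.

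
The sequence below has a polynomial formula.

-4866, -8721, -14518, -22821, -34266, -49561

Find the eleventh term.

First differences: -3855  -5797  -8303  -11445  -15295
Second differences: -1942  -2506  -3142  -3850
Third differences: -564  -636  -708
Fourth differences: -72  -72
The fourth differences are constant (-72).
-708 − 72 = -780;  -3850 − 780 = -4630;  -15295 − 4630 = -19925;  -49561 − 19925 = -69486
-780 − 72 = -852;  -4630 − 852 = -5482;  -19925 − 5482 = -25407;  -69486 − 25407 = -94893
-852 − 72 = -924;  -5482 − 924 = -6406;  -25407 − 6406 = -31813;  -94893 − 31813 = -126706
-924 − 72 = -996;  -6406 − 996 = -7402;  -31813 − 7402 = -39215;  -126706 − 39215 = -165921
-996 − 72 = -1068;  -7402 − 1068 = -8470;  -39215 − 8470 = -47685;  -165921 − 47685 = -213606

-213606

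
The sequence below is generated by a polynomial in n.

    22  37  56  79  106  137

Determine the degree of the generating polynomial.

2

D1: 15, 19, 23, 27, 31
D2: 4, 4, 4, 4
The second differences are constant, so the polynomial has degree 2.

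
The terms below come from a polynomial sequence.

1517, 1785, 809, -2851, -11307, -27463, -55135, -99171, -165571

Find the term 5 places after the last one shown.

D1: 268, -976, -3660, -8456, -16156, -27672, -44036, -66400
D2: -1244, -2684, -4796, -7700, -11516, -16364, -22364
D3: -1440, -2112, -2904, -3816, -4848, -6000
D4: -672, -792, -912, -1032, -1152
D5: -120, -120, -120, -120
Constant fifth difference = -120, so extend:
-1152 − 120 = -1272;  -6000 − 1272 = -7272;  -22364 − 7272 = -29636;  -66400 − 29636 = -96036;  -165571 − 96036 = -261607
-1272 − 120 = -1392;  -7272 − 1392 = -8664;  -29636 − 8664 = -38300;  -96036 − 38300 = -134336;  -261607 − 134336 = -395943
-1392 − 120 = -1512;  -8664 − 1512 = -10176;  -38300 − 10176 = -48476;  -134336 − 48476 = -182812;  -395943 − 182812 = -578755
-1512 − 120 = -1632;  -10176 − 1632 = -11808;  -48476 − 11808 = -60284;  -182812 − 60284 = -243096;  -578755 − 243096 = -821851
-1632 − 120 = -1752;  -11808 − 1752 = -13560;  -60284 − 13560 = -73844;  -243096 − 73844 = -316940;  -821851 − 316940 = -1138791

-1138791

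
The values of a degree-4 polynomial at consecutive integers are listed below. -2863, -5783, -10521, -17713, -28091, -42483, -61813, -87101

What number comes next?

Δ: -2920, -4738, -7192, -10378, -14392, -19330, -25288
Δ²: -1818, -2454, -3186, -4014, -4938, -5958
Δ³: -636, -732, -828, -924, -1020
Δ⁴: -96, -96, -96, -96
The fourth differences are constant (-96).
-1020 − 96 = -1116;  -5958 − 1116 = -7074;  -25288 − 7074 = -32362;  -87101 − 32362 = -119463

-119463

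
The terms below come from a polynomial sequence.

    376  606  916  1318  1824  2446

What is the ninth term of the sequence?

D1: 230 , 310 , 402 , 506 , 622
D2: 80 , 92 , 104 , 116
D3: 12 , 12 , 12
Third differences constant at 12.
116 + 12 = 128;  622 + 128 = 750;  2446 + 750 = 3196
128 + 12 = 140;  750 + 140 = 890;  3196 + 890 = 4086
140 + 12 = 152;  890 + 152 = 1042;  4086 + 1042 = 5128

5128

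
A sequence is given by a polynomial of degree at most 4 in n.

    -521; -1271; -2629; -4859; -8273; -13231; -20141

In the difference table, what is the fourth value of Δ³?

D1: -750, -1358, -2230, -3414, -4958, -6910
D2: -608, -872, -1184, -1544, -1952
D3: -264, -312, -360, -408
D4: -48, -48, -48

-408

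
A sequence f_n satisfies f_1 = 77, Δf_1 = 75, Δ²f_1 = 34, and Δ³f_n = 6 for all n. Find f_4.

Build the table forward from the leading diagonal:
D3: 6  6  6  6
D2: 34  40  46  52
D1: 75  109  149  195
f: 77  152  261  410

410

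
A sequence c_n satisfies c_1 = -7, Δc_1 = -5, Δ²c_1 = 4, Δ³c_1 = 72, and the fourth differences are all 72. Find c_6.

1088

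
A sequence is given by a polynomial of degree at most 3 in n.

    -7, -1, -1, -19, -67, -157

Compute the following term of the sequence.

-301

First differences: 6, 0, -18, -48, -90
Second differences: -6, -18, -30, -42
Third differences: -12, -12, -12
Constant third difference = -12, so extend:
-42 − 12 = -54;  -90 − 54 = -144;  -157 − 144 = -301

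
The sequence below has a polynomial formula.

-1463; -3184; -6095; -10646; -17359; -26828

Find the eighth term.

-56770

First differences: -1721  -2911  -4551  -6713  -9469
Second differences: -1190  -1640  -2162  -2756
Third differences: -450  -522  -594
Fourth differences: -72  -72
Fourth differences constant at -72.
-594 − 72 = -666;  -2756 − 666 = -3422;  -9469 − 3422 = -12891;  -26828 − 12891 = -39719
-666 − 72 = -738;  -3422 − 738 = -4160;  -12891 − 4160 = -17051;  -39719 − 17051 = -56770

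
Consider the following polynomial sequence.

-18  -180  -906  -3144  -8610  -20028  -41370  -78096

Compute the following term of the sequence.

-137394

D1: -162, -726, -2238, -5466, -11418, -21342, -36726
D2: -564, -1512, -3228, -5952, -9924, -15384
D3: -948, -1716, -2724, -3972, -5460
D4: -768, -1008, -1248, -1488
D5: -240, -240, -240
The fifth differences are constant (-240).
-1488 − 240 = -1728;  -5460 − 1728 = -7188;  -15384 − 7188 = -22572;  -36726 − 22572 = -59298;  -78096 − 59298 = -137394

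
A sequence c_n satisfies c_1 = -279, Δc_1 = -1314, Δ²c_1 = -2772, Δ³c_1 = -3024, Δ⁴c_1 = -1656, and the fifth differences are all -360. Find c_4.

-15561

Build the table forward from the leading diagonal:
D5: -360  -360  -360  -360
D4: -1656  -2016  -2376  -2736
D3: -3024  -4680  -6696  -9072
D2: -2772  -5796  -10476  -17172
D1: -1314  -4086  -9882  -20358
c: -279  -1593  -5679  -15561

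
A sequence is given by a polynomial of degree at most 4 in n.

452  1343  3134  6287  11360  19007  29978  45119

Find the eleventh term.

125462

Δ: 891, 1791, 3153, 5073, 7647, 10971, 15141
Δ²: 900, 1362, 1920, 2574, 3324, 4170
Δ³: 462, 558, 654, 750, 846
Δ⁴: 96, 96, 96, 96
Fourth differences constant at 96.
846 + 96 = 942;  4170 + 942 = 5112;  15141 + 5112 = 20253;  45119 + 20253 = 65372
942 + 96 = 1038;  5112 + 1038 = 6150;  20253 + 6150 = 26403;  65372 + 26403 = 91775
1038 + 96 = 1134;  6150 + 1134 = 7284;  26403 + 7284 = 33687;  91775 + 33687 = 125462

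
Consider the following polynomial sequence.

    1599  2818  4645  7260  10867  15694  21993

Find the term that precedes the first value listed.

832

D1: 1219  1827  2615  3607  4827  6299
D2: 608  788  992  1220  1472
D3: 180  204  228  252
D4: 24  24  24
The fourth differences are constant at 24.
Work back: 180 − 24 = 156;  608 − 156 = 452;  1219 − 452 = 767;  1599 − 767 = 832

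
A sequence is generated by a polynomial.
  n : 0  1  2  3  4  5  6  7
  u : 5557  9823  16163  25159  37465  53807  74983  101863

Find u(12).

357313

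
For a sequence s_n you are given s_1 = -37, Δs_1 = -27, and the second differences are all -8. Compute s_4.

-142

Build the table forward from the leading diagonal:
Second differences: -8  -8  -8  -8
First differences: -27  -35  -43  -51
s: -37  -64  -99  -142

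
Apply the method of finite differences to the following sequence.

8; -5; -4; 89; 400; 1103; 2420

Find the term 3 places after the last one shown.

Δ: -13, 1, 93, 311, 703, 1317
Δ²: 14, 92, 218, 392, 614
Δ³: 78, 126, 174, 222
Δ⁴: 48, 48, 48
Constant fourth difference = 48, so extend:
222 + 48 = 270;  614 + 270 = 884;  1317 + 884 = 2201;  2420 + 2201 = 4621
270 + 48 = 318;  884 + 318 = 1202;  2201 + 1202 = 3403;  4621 + 3403 = 8024
318 + 48 = 366;  1202 + 366 = 1568;  3403 + 1568 = 4971;  8024 + 4971 = 12995

12995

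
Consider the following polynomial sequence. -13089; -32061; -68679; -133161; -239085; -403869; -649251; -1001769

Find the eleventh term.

-3049599

-18972  -36618  -64482  -105924  -164784  -245382  -352518
-17646  -27864  -41442  -58860  -80598  -107136
-10218  -13578  -17418  -21738  -26538
-3360  -3840  -4320  -4800
-480  -480  -480
Constant fifth difference = -480, so extend:
-4800 − 480 = -5280;  -26538 − 5280 = -31818;  -107136 − 31818 = -138954;  -352518 − 138954 = -491472;  -1001769 − 491472 = -1493241
-5280 − 480 = -5760;  -31818 − 5760 = -37578;  -138954 − 37578 = -176532;  -491472 − 176532 = -668004;  -1493241 − 668004 = -2161245
-5760 − 480 = -6240;  -37578 − 6240 = -43818;  -176532 − 43818 = -220350;  -668004 − 220350 = -888354;  -2161245 − 888354 = -3049599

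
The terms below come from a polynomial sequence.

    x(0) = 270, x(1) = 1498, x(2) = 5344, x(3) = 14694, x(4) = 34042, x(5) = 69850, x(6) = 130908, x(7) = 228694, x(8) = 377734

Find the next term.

595962

D1: 1228, 3846, 9350, 19348, 35808, 61058, 97786, 149040
D2: 2618, 5504, 9998, 16460, 25250, 36728, 51254
D3: 2886, 4494, 6462, 8790, 11478, 14526
D4: 1608, 1968, 2328, 2688, 3048
D5: 360, 360, 360, 360
The fifth differences are constant (360).
3048 + 360 = 3408;  14526 + 3408 = 17934;  51254 + 17934 = 69188;  149040 + 69188 = 218228;  377734 + 218228 = 595962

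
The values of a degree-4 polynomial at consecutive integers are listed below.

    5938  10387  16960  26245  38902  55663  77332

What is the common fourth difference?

72

First differences: 4449, 6573, 9285, 12657, 16761, 21669
Second differences: 2124, 2712, 3372, 4104, 4908
Third differences: 588, 660, 732, 804
Fourth differences: 72, 72, 72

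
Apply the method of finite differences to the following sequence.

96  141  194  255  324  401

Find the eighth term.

579

D1: 45 , 53 , 61 , 69 , 77
D2: 8 , 8 , 8 , 8
The second differences are constant (8).
77 + 8 = 85;  401 + 85 = 486
85 + 8 = 93;  486 + 93 = 579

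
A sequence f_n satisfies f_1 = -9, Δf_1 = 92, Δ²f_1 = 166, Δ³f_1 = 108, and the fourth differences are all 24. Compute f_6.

Build the table forward from the leading diagonal:
Δ⁴: 24  24  24  24  24  24
Δ³: 108  132  156  180  204  228
Δ²: 166  274  406  562  742  946
Δ: 92  258  532  938  1500  2242
f: -9  83  341  873  1811  3311

3311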